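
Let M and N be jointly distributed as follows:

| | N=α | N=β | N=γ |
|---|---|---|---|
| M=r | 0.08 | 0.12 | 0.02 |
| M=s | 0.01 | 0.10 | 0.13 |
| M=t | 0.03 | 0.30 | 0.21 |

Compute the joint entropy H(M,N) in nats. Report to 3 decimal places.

H(M,N) = −Σ p(x,y)·ln p(x,y) over all 9 cells.
  cell (r,α): −0.08·ln0.08 = 0.2021
  cell (r,β): −0.12·ln0.12 = 0.2544
  cell (r,γ): −0.02·ln0.02 = 0.0782
  cell (s,α): −0.01·ln0.01 = 0.0461
  cell (s,β): −0.10·ln0.10 = 0.2303
  cell (s,γ): −0.13·ln0.13 = 0.2652
  cell (t,α): −0.03·ln0.03 = 0.1052
  cell (t,β): −0.30·ln0.30 = 0.3612
  cell (t,γ): −0.21·ln0.21 = 0.3277
Sum = 1.870 nats.

1.870 nats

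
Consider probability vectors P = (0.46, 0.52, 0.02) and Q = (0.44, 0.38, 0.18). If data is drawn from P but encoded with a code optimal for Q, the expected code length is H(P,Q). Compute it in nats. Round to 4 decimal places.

H(P,Q) = −Σ p·ln q.
  −0.46·ln(0.44) = 0.37765
  −0.52·ln(0.38) = 0.50314
  −0.02·ln(0.18) = 0.03430
H(P,Q) = 0.9151 nats.

0.9151 nats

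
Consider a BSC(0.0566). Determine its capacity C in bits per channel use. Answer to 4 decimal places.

0.6862 bits

Binary symmetric channel: C = 1 − h₂(ε) where h₂ is the binary entropy function.
h₂(0.0566) = −0.0566·log₂0.0566 − 0.9434·log₂0.9434 = 0.3138.
C = 1 − 0.3138 = 0.6862 bits per channel use.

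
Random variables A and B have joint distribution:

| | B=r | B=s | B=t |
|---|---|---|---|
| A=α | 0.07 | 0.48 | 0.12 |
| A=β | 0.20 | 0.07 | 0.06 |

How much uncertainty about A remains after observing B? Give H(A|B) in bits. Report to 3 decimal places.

0.691 bits

Chain rule: H(A|B) = H(A,B) − H(B).
Marginals: p(A) = (0.6700, 0.3300), p(B) = (0.2700, 0.5500, 0.1800).
H(A,B) = 2.1204 bits; H(B) = 1.4297 bits.
H(A|B) = 2.1204 − 1.4297 = 0.691 bits.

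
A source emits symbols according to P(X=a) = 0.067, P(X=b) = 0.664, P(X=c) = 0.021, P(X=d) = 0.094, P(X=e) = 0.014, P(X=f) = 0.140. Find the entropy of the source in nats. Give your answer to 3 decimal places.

H(X) = −Σ p·ln p.
  −(0.067)·ln(0.067) = 0.1811
  −(0.664)·ln(0.664) = 0.2719
  −(0.021)·ln(0.021) = 0.0811
  −(0.094)·ln(0.094) = 0.2223
  −(0.014)·ln(0.014) = 0.0598
  −(0.140)·ln(0.140) = 0.2753
Sum: 0.1811 + 0.2719 + 0.0811 + 0.2223 + 0.0598 + 0.2753 = 1.091 nats.

1.091 nats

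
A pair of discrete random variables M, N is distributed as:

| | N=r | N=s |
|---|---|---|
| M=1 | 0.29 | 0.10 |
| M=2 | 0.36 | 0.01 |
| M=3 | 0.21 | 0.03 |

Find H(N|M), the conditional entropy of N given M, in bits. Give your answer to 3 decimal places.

Marginals: p(M) = (0.3900, 0.3700, 0.2400), p(N) = (0.8600, 0.1400).
H(N|M) = Σ p(M) · H(N|M=·).
  M=1: p=0.3900, H(N|M=1) = 0.8213
  M=2: p=0.3700, H(N|M=2) = 0.1793
  M=3: p=0.2400, H(N|M=3) = 0.5436
Weighted sum = 0.517 bits.

0.517 bits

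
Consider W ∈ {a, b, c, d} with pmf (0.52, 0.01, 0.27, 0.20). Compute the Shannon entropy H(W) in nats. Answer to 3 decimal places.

1.062 nats

H(W) = −Σ p·ln p.
  −(0.52)·ln(0.52) = 0.3400
  −(0.01)·ln(0.01) = 0.0461
  −(0.27)·ln(0.27) = 0.3535
  −(0.20)·ln(0.20) = 0.3219
Sum: 0.3400 + 0.0461 + 0.3535 + 0.3219 = 1.062 nats.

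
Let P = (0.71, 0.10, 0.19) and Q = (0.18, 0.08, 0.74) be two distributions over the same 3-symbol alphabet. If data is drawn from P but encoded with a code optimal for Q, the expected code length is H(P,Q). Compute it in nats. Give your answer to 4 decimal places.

H(P,Q) = −Σ p·ln q.
  −0.71·ln(0.18) = 1.21751
  −0.10·ln(0.08) = 0.25257
  −0.19·ln(0.74) = 0.05721
H(P,Q) = 1.5273 nats.

1.5273 nats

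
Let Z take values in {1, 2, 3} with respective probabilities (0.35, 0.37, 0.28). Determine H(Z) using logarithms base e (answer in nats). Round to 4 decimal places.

1.0917 nats

H(Z) = −Σ p·ln p.
  −(0.35)·ln(0.35) = 0.36744
  −(0.37)·ln(0.37) = 0.36787
  −(0.28)·ln(0.28) = 0.35643
Sum: 0.36744 + 0.36787 + 0.35643 = 1.0917 nats.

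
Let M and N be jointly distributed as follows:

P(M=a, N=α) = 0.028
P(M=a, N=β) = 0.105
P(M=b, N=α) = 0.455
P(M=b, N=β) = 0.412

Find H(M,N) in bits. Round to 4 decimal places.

1.5298 bits

H(M,N) = −Σ p(x,y)·log₂ p(x,y) over all 4 cells.
  cell (a,α): −0.028·log₂0.028 = 0.14444
  cell (a,β): −0.105·log₂0.105 = 0.34141
  cell (b,α): −0.455·log₂0.455 = 0.51691
  cell (b,β): −0.412·log₂0.412 = 0.52706
Sum = 1.5298 bits.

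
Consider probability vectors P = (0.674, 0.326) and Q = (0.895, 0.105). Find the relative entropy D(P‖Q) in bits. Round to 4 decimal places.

0.2571 bits

D(P‖Q) = Σ p·log₂(p/q).
  0.674·log₂(0.674/0.895) = -0.27576
  0.326·log₂(0.326/0.105) = 0.53284
D(P‖Q) = 0.2571 bits.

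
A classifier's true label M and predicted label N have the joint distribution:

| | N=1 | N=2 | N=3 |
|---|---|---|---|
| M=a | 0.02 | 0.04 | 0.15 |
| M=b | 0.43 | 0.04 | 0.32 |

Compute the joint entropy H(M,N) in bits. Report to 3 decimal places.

H(M,N) = −Σ p(x,y)·log₂ p(x,y) over all 6 cells.
  cell (a,1): −0.02·log₂0.02 = 0.1129
  cell (a,2): −0.04·log₂0.04 = 0.1858
  cell (a,3): −0.15·log₂0.15 = 0.4105
  cell (b,1): −0.43·log₂0.43 = 0.5236
  cell (b,2): −0.04·log₂0.04 = 0.1858
  cell (b,3): −0.32·log₂0.32 = 0.5260
Sum = 1.945 bits.

1.945 bits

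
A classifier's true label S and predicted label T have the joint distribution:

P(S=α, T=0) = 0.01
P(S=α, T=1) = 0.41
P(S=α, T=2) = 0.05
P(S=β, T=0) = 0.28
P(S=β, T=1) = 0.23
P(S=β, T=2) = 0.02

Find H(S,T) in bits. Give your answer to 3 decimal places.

H(S,T) = −Σ p(x,y)·log₂ p(x,y) over all 6 cells.
  cell (α,0): −0.01·log₂0.01 = 0.0664
  cell (α,1): −0.41·log₂0.41 = 0.5274
  cell (α,2): −0.05·log₂0.05 = 0.2161
  cell (β,0): −0.28·log₂0.28 = 0.5142
  cell (β,1): −0.23·log₂0.23 = 0.4877
  cell (β,2): −0.02·log₂0.02 = 0.1129
Sum = 1.925 bits.

1.925 bits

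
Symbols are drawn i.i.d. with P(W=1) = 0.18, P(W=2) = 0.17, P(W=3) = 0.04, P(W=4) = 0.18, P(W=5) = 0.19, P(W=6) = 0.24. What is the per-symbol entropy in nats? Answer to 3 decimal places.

1.705 nats

H(W) = −Σ p·ln p.
  −(0.18)·ln(0.18) = 0.3087
  −(0.17)·ln(0.17) = 0.3012
  −(0.04)·ln(0.04) = 0.1288
  −(0.18)·ln(0.18) = 0.3087
  −(0.19)·ln(0.19) = 0.3155
  −(0.24)·ln(0.24) = 0.3425
Sum: 0.3087 + 0.3012 + 0.1288 + 0.3087 + 0.3155 + 0.3425 = 1.705 nats.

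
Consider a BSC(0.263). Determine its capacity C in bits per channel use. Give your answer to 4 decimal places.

Binary symmetric channel: C = 1 − h₂(ε) where h₂ is the binary entropy function.
h₂(0.263) = −0.263·log₂0.263 − 0.737·log₂0.737 = 0.8312.
C = 1 − 0.8312 = 0.1688 bits per channel use.

0.1688 bits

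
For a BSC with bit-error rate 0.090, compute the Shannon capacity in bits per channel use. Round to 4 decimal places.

0.5635 bits

Binary symmetric channel: C = 1 − h₂(ε) where h₂ is the binary entropy function.
h₂(0.090) = −0.090·log₂0.090 − 0.910·log₂0.910 = 0.4365.
C = 1 − 0.4365 = 0.5635 bits per channel use.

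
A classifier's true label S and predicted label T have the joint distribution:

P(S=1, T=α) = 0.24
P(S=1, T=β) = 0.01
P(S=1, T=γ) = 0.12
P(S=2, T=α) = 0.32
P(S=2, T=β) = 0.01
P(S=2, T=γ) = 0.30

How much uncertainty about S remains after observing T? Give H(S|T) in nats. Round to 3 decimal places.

0.648 nats

Chain rule: H(S|T) = H(S,T) − H(T).
Marginals: p(S) = (0.3700, 0.6300), p(T) = (0.5600, 0.0200, 0.4200).
H(S,T) = 1.4149 nats; H(T) = 0.7673 nats.
H(S|T) = 1.4149 − 0.7673 = 0.648 nats.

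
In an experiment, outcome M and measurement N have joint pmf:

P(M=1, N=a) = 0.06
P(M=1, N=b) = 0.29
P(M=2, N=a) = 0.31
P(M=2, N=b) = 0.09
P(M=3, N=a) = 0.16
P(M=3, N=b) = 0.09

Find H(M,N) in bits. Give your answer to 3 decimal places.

2.334 bits

H(M,N) = −Σ p(x,y)·log₂ p(x,y) over all 6 cells.
  cell (1,a): −0.06·log₂0.06 = 0.2435
  cell (1,b): −0.29·log₂0.29 = 0.5179
  cell (2,a): −0.31·log₂0.31 = 0.5238
  cell (2,b): −0.09·log₂0.09 = 0.3127
  cell (3,a): −0.16·log₂0.16 = 0.4230
  cell (3,b): −0.09·log₂0.09 = 0.3127
Sum = 2.334 bits.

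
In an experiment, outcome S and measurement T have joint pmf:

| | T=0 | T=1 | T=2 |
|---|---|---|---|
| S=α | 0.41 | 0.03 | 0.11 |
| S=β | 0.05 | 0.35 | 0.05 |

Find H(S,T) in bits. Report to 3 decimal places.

H(S,T) = −Σ p(x,y)·log₂ p(x,y) over all 6 cells.
  cell (α,0): −0.41·log₂0.41 = 0.5274
  cell (α,1): −0.03·log₂0.03 = 0.1518
  cell (α,2): −0.11·log₂0.11 = 0.3503
  cell (β,0): −0.05·log₂0.05 = 0.2161
  cell (β,1): −0.35·log₂0.35 = 0.5301
  cell (β,2): −0.05·log₂0.05 = 0.2161
Sum = 1.992 bits.

1.992 bits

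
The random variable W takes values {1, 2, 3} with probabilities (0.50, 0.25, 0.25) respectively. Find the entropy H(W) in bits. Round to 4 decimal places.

1.5000 bits

H(W) = −Σ p·log₂ p.
  −(0.50)·log₂(0.50) = 0.50000
  −(0.25)·log₂(0.25) = 0.50000
  −(0.25)·log₂(0.25) = 0.50000
Sum: 0.50000 + 0.50000 + 0.50000 = 1.5000 bits.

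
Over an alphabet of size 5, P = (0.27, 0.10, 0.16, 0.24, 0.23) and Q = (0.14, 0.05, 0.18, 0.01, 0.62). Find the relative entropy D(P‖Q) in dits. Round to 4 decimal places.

D(P‖Q) = Σ p·log₁₀(p/q).
  0.27·log₁₀(0.27/0.14) = 0.07701
  0.10·log₁₀(0.10/0.05) = 0.03010
  0.16·log₁₀(0.16/0.18) = -0.00818
  0.24·log₁₀(0.24/0.01) = 0.33125
  0.23·log₁₀(0.23/0.62) = -0.09905
D(P‖Q) = 0.3311 dits.

0.3311 dits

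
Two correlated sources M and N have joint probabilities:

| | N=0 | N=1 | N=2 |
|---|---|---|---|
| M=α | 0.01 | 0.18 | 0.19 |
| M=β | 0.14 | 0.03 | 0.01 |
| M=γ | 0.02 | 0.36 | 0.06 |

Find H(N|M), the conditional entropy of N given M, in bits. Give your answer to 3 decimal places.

0.972 bits

Chain rule: H(N|M) = H(M,N) − H(M).
Marginals: p(M) = (0.3800, 0.1800, 0.4400), p(N) = (0.1700, 0.5700, 0.2600).
H(M,N) = 2.4693 bits; H(M) = 1.4969 bits.
H(N|M) = 2.4693 − 1.4969 = 0.972 bits.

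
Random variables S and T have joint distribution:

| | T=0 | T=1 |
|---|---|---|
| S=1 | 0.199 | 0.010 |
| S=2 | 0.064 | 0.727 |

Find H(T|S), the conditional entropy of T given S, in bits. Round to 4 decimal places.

Marginals: p(S) = (0.2090, 0.7910), p(T) = (0.2630, 0.7370).
H(T|S) = Σ p(S) · H(T|S=·).
  S=1: p=0.2090, H(T|S=1) = 0.2772
  S=2: p=0.7910, H(T|S=2) = 0.4054
Weighted sum = 0.3786 bits.

0.3786 bits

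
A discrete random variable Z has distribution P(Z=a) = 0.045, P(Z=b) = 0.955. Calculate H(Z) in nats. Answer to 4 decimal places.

0.1835 nats

H(Z) = −Σ p·ln p.
  −(0.045)·ln(0.045) = 0.13955
  −(0.955)·ln(0.955) = 0.04397
Sum: 0.13955 + 0.04397 = 0.1835 nats.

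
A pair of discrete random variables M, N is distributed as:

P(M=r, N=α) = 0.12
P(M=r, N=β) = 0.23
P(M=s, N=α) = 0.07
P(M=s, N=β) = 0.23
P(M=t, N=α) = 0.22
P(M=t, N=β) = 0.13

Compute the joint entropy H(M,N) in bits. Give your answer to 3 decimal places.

H(M,N) = −Σ p(x,y)·log₂ p(x,y) over all 6 cells.
  cell (r,α): −0.12·log₂0.12 = 0.3671
  cell (r,β): −0.23·log₂0.23 = 0.4877
  cell (s,α): −0.07·log₂0.07 = 0.2686
  cell (s,β): −0.23·log₂0.23 = 0.4877
  cell (t,α): −0.22·log₂0.22 = 0.4806
  cell (t,β): −0.13·log₂0.13 = 0.3826
Sum = 2.474 bits.

2.474 bits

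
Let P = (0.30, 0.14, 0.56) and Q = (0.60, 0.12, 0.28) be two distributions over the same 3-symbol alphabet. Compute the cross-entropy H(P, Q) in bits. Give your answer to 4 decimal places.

1.6778 bits

H(P,Q) = −Σ p·log₂ q.
  −0.30·log₂(0.60) = 0.22109
  −0.14·log₂(0.12) = 0.42825
  −0.56·log₂(0.28) = 1.02844
H(P,Q) = 1.6778 bits.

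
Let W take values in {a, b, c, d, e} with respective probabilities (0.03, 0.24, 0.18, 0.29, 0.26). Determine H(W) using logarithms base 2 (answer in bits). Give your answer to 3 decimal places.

H(W) = −Σ p·log₂ p.
  −(0.03)·log₂(0.03) = 0.1518
  −(0.24)·log₂(0.24) = 0.4941
  −(0.18)·log₂(0.18) = 0.4453
  −(0.29)·log₂(0.29) = 0.5179
  −(0.26)·log₂(0.26) = 0.5053
Sum: 0.1518 + 0.4941 + 0.4453 + 0.5179 + 0.5053 = 2.114 bits.

2.114 bits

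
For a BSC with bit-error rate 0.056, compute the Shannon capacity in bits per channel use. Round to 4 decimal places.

Binary symmetric channel: C = 1 − h₂(ε) where h₂ is the binary entropy function.
h₂(0.056) = −0.056·log₂0.056 − 0.944·log₂0.944 = 0.3114.
C = 1 − 0.3114 = 0.6886 bits per channel use.

0.6886 bits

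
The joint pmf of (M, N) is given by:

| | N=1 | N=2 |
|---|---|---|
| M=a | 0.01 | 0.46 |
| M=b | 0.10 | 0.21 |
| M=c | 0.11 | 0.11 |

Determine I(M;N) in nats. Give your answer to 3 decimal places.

Marginals: p(M) = (0.4700, 0.3100, 0.2200), p(N) = (0.2200, 0.7800).
I(M;N) = H(M) + H(N) − H(M,N).
H(M) = 1.0510, H(N) = 0.5269, H(M,N) = 1.4468.
I(M;N) = 1.0510 + 0.5269 − 1.4468 = 0.131 nats.

0.131 nats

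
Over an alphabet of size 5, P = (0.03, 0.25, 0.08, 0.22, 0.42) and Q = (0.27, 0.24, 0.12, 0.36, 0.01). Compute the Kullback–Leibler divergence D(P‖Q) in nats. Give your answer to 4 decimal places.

D(P‖Q) = Σ p·ln(p/q).
  0.03·ln(0.03/0.27) = -0.06592
  0.25·ln(0.25/0.24) = 0.01021
  0.08·ln(0.08/0.12) = -0.03244
  0.22·ln(0.22/0.36) = -0.10834
  0.42·ln(0.42/0.01) = 1.56982
D(P‖Q) = 1.3733 nats.

1.3733 nats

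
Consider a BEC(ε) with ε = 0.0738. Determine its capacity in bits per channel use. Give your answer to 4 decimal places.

Binary erasure channel: capacity C = 1 − ε.
C = 1 − 0.0738 = 0.9262 bits per channel use.

0.9262 bits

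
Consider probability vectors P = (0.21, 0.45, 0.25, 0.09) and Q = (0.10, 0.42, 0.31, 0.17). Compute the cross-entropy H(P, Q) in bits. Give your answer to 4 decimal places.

1.9133 bits

H(P,Q) = −Σ p·log₂ q.
  −0.21·log₂(0.10) = 0.69760
  −0.45·log₂(0.42) = 0.56319
  −0.25·log₂(0.31) = 0.42241
  −0.09·log₂(0.17) = 0.23008
H(P,Q) = 1.9133 bits.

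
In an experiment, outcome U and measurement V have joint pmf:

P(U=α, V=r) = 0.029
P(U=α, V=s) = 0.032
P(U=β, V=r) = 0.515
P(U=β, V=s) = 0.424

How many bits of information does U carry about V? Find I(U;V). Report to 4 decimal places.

0.0009 bits

Marginals: p(U) = (0.0610, 0.9390), p(V) = (0.5440, 0.4560).
I(U;V) = H(U) + H(V) − H(U,V).
H(U) = 0.3314, H(V) = 0.9944, H(U,V) = 1.3249.
I(U;V) = 0.3314 + 0.9944 − 1.3249 = 0.0009 bits.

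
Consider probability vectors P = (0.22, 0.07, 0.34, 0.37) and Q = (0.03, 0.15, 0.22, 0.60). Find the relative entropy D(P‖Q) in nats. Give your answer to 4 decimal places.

D(P‖Q) = Σ p·ln(p/q).
  0.22·ln(0.22/0.03) = 0.43833
  0.07·ln(0.07/0.15) = -0.05335
  0.34·ln(0.34/0.22) = 0.14801
  0.37·ln(0.37/0.60) = -0.17887
D(P‖Q) = 0.3541 nats.

0.3541 nats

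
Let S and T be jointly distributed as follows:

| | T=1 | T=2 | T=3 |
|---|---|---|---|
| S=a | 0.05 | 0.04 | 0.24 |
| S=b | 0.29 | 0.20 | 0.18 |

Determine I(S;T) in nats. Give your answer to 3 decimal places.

Marginals: p(S) = (0.3300, 0.6700), p(T) = (0.3400, 0.2400, 0.4200).
I(S;T) = Σ p(x,y)·ln[p(x,y)/(p(x)p(y))].
  (a,1): 0.05·ln(0.4456) = -0.0404
  (a,2): 0.04·ln(0.5051) = -0.0273
  (a,3): 0.24·ln(1.7316) = 0.1318
  (b,1): 0.29·ln(1.2730) = 0.0700
  (b,2): 0.20·ln(1.2438) = 0.0436
  (b,3): 0.18·ln(0.6397) = -0.0804
Sum = 0.097 nats.

0.097 nats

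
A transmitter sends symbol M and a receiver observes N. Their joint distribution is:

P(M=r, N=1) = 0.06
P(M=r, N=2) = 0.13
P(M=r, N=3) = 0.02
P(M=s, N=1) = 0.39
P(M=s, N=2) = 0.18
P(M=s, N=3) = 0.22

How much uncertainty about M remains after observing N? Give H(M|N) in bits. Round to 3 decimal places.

0.658 bits

Chain rule: H(M|N) = H(M,N) − H(N).
Marginals: p(M) = (0.2100, 0.7900), p(N) = (0.4500, 0.3100, 0.2400).
H(M,N) = 2.1947 bits; H(N) = 1.5363 bits.
H(M|N) = 2.1947 − 1.5363 = 0.658 bits.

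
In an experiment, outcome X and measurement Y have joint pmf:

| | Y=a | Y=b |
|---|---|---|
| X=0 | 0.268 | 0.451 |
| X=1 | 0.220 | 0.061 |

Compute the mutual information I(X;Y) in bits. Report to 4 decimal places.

0.1025 bits

Marginals: p(X) = (0.7190, 0.2810), p(Y) = (0.4880, 0.5120).
I(X;Y) = Σ p(x,y)·log₂[p(x,y)/(p(x)p(y))].
  (0,a): 0.268·log₂(0.7638) = -0.10417
  (0,b): 0.451·log₂(1.2251) = 0.13211
  (1,a): 0.220·log₂(1.6043) = 0.15004
  (1,b): 0.061·log₂(0.4240) = -0.07551
Sum = 0.1025 bits.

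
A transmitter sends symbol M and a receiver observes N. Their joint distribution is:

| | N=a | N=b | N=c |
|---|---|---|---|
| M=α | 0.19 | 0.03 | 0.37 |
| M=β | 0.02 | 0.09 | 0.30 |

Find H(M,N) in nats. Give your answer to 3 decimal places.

1.445 nats

H(M,N) = −Σ p(x,y)·ln p(x,y) over all 6 cells.
  cell (α,a): −0.19·ln0.19 = 0.3155
  cell (α,b): −0.03·ln0.03 = 0.1052
  cell (α,c): −0.37·ln0.37 = 0.3679
  cell (β,a): −0.02·ln0.02 = 0.0782
  cell (β,b): −0.09·ln0.09 = 0.2167
  cell (β,c): −0.30·ln0.30 = 0.3612
Sum = 1.445 nats.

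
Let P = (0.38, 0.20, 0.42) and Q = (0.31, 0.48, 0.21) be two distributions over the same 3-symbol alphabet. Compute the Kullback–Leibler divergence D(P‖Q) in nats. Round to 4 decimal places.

0.1934 nats

D(P‖Q) = Σ p·ln(p/q).
  0.38·ln(0.38/0.31) = 0.07737
  0.20·ln(0.20/0.48) = -0.17509
  0.42·ln(0.42/0.21) = 0.29112
D(P‖Q) = 0.1934 nats.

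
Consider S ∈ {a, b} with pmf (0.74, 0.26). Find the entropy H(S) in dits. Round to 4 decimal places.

H(S) = −Σ p·log₁₀ p.
  −(0.74)·log₁₀(0.74) = 0.09677
  −(0.26)·log₁₀(0.26) = 0.15211
Sum: 0.09677 + 0.15211 = 0.2489 dits.

0.2489 dits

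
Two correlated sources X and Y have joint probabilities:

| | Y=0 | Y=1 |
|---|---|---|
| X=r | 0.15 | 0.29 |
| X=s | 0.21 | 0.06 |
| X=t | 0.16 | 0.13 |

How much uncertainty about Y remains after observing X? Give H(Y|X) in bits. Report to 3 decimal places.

0.901 bits

Marginals: p(X) = (0.4400, 0.2700, 0.2900), p(Y) = (0.5200, 0.4800).
H(Y|X) = Σ p(X) · H(Y|X=·).
  X=r: p=0.4400, H(Y|X=r) = 0.9257
  X=s: p=0.2700, H(Y|X=s) = 0.7642
  X=t: p=0.2900, H(Y|X=t) = 0.9923
Weighted sum = 0.901 bits.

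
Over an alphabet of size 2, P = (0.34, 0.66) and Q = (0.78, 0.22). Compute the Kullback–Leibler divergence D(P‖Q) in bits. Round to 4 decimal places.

D(P‖Q) = Σ p·log₂(p/q).
  0.34·log₂(0.34/0.78) = -0.40730
  0.66·log₂(0.66/0.22) = 1.04608
D(P‖Q) = 0.6388 bits.

0.6388 bits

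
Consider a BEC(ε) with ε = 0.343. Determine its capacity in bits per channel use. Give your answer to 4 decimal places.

Binary erasure channel: capacity C = 1 − ε.
C = 1 − 0.343 = 0.6570 bits per channel use.

0.6570 bits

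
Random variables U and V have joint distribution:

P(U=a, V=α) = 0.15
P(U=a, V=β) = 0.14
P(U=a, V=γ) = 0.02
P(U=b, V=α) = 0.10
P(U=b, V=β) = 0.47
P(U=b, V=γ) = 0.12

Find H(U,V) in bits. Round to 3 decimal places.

2.132 bits

H(U,V) = −Σ p(x,y)·log₂ p(x,y) over all 6 cells.
  cell (a,α): −0.15·log₂0.15 = 0.4105
  cell (a,β): −0.14·log₂0.14 = 0.3971
  cell (a,γ): −0.02·log₂0.02 = 0.1129
  cell (b,α): −0.10·log₂0.10 = 0.3322
  cell (b,β): −0.47·log₂0.47 = 0.5120
  cell (b,γ): −0.12·log₂0.12 = 0.3671
Sum = 2.132 bits.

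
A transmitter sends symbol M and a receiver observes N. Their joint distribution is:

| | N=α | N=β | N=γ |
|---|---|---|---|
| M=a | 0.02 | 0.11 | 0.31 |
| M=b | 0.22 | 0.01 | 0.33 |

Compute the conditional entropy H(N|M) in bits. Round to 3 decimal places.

Chain rule: H(N|M) = H(M,N) − H(M).
Marginals: p(M) = (0.4400, 0.5600), p(N) = (0.2400, 0.1200, 0.6400).
H(M,N) = 2.0618 bits; H(M) = 0.9896 bits.
H(N|M) = 2.0618 − 0.9896 = 1.072 bits.

1.072 bits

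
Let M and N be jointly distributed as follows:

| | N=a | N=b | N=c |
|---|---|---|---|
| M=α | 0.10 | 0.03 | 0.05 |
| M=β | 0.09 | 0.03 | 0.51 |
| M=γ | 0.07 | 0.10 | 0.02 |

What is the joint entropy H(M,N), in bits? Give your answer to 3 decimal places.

H(M,N) = −Σ p(x,y)·log₂ p(x,y) over all 9 cells.
  cell (α,a): −0.10·log₂0.10 = 0.3322
  cell (α,b): −0.03·log₂0.03 = 0.1518
  cell (α,c): −0.05·log₂0.05 = 0.2161
  cell (β,a): −0.09·log₂0.09 = 0.3127
  cell (β,b): −0.03·log₂0.03 = 0.1518
  cell (β,c): −0.51·log₂0.51 = 0.4954
  cell (γ,a): −0.07·log₂0.07 = 0.2686
  cell (γ,b): −0.10·log₂0.10 = 0.3322
  cell (γ,c): −0.02·log₂0.02 = 0.1129
Sum = 2.374 bits.

2.374 bits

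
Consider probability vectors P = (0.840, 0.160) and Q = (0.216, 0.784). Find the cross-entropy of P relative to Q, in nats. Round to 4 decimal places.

1.3262 nats

H(P,Q) = −Σ p·ln q.
  −0.840·ln(0.216) = 1.28728
  −0.160·ln(0.784) = 0.03894
H(P,Q) = 1.3262 nats.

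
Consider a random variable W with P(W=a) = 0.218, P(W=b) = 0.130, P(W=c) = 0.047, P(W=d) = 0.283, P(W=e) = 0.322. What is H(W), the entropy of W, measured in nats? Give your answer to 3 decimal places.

1.463 nats

H(W) = −Σ p·ln p.
  −(0.218)·ln(0.218) = 0.3321
  −(0.130)·ln(0.130) = 0.2652
  −(0.047)·ln(0.047) = 0.1437
  −(0.283)·ln(0.283) = 0.3572
  −(0.322)·ln(0.322) = 0.3649
Sum: 0.3321 + 0.2652 + 0.1437 + 0.3572 + 0.3649 = 1.463 nats.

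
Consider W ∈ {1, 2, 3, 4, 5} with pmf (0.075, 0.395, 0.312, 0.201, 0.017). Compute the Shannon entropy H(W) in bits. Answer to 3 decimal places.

H(W) = −Σ p·log₂ p.
  −(0.075)·log₂(0.075) = 0.2803
  −(0.395)·log₂(0.395) = 0.5293
  −(0.312)·log₂(0.312) = 0.5243
  −(0.201)·log₂(0.201) = 0.4653
  −(0.017)·log₂(0.017) = 0.0999
Sum: 0.2803 + 0.5293 + 0.5243 + 0.4653 + 0.0999 = 1.899 bits.

1.899 bits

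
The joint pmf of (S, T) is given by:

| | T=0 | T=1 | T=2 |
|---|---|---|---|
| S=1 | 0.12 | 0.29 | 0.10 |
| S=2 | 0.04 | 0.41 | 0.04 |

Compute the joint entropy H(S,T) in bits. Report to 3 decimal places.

H(S,T) = −Σ p(x,y)·log₂ p(x,y) over all 6 cells.
  cell (1,0): −0.12·log₂0.12 = 0.3671
  cell (1,1): −0.29·log₂0.29 = 0.5179
  cell (1,2): −0.10·log₂0.10 = 0.3322
  cell (2,0): −0.04·log₂0.04 = 0.1858
  cell (2,1): −0.41·log₂0.41 = 0.5274
  cell (2,2): −0.04·log₂0.04 = 0.1858
Sum = 2.116 bits.

2.116 bits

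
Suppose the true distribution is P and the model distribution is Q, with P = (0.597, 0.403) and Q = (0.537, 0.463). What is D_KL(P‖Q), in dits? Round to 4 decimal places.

D(P‖Q) = Σ p·log₁₀(p/q).
  0.597·log₁₀(0.597/0.537) = 0.02746
  0.403·log₁₀(0.403/0.463) = -0.02429
D(P‖Q) = 0.0032 dits.

0.0032 dits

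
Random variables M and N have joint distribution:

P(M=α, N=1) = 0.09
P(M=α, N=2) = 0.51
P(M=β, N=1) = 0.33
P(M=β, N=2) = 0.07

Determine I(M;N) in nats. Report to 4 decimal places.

Marginals: p(M) = (0.6000, 0.4000), p(N) = (0.4200, 0.5800).
I(M;N) = Σ p(x,y)·ln[p(x,y)/(p(x)p(y))].
  (α,1): 0.09·ln(0.3571) = -0.09267
  (α,2): 0.51·ln(1.4655) = 0.19493
  (β,1): 0.33·ln(1.9643) = 0.22279
  (β,2): 0.07·ln(0.3017) = -0.08388
Sum = 0.2412 nats.

0.2412 nats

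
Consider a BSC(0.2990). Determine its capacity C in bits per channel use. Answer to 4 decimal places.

Binary symmetric channel: C = 1 − h₂(ε) where h₂ is the binary entropy function.
h₂(0.2990) = −0.2990·log₂0.2990 − 0.7010·log₂0.7010 = 0.8801.
C = 1 − 0.8801 = 0.1199 bits per channel use.

0.1199 bits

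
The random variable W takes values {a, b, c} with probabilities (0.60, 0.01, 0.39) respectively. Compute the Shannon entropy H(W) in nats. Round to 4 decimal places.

0.7198 nats

H(W) = −Σ p·ln p.
  −(0.60)·ln(0.60) = 0.30650
  −(0.01)·ln(0.01) = 0.04605
  −(0.39)·ln(0.39) = 0.36723
Sum: 0.30650 + 0.04605 + 0.36723 = 0.7198 nats.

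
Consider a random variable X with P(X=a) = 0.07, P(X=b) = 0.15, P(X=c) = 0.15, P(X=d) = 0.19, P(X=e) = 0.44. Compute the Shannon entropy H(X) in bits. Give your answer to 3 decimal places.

H(X) = −Σ p·log₂ p.
  −(0.07)·log₂(0.07) = 0.2686
  −(0.15)·log₂(0.15) = 0.4105
  −(0.15)·log₂(0.15) = 0.4105
  −(0.19)·log₂(0.19) = 0.4552
  −(0.44)·log₂(0.44) = 0.5211
Sum: 0.2686 + 0.4105 + 0.4105 + 0.4552 + 0.5211 = 2.066 bits.

2.066 bits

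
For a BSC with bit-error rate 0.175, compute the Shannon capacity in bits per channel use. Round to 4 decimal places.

0.3310 bits

Binary symmetric channel: C = 1 − h₂(ε) where h₂ is the binary entropy function.
h₂(0.175) = −0.175·log₂0.175 − 0.825·log₂0.825 = 0.6690.
C = 1 − 0.6690 = 0.3310 bits per channel use.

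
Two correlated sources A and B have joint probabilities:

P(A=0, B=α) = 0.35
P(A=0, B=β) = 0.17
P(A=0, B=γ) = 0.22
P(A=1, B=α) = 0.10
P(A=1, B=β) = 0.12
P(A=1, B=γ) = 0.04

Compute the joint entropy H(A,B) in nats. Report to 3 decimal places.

H(A,B) = −Σ p(x,y)·ln p(x,y) over all 6 cells.
  cell (0,α): −0.35·ln0.35 = 0.3674
  cell (0,β): −0.17·ln0.17 = 0.3012
  cell (0,γ): −0.22·ln0.22 = 0.3331
  cell (1,α): −0.10·ln0.10 = 0.2303
  cell (1,β): −0.12·ln0.12 = 0.2544
  cell (1,γ): −0.04·ln0.04 = 0.1288
Sum = 1.615 nats.

1.615 nats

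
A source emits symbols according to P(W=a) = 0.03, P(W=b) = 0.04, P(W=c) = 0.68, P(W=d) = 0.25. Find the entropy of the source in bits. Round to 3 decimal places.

1.216 bits

H(W) = −Σ p·log₂ p.
  −(0.03)·log₂(0.03) = 0.1518
  −(0.04)·log₂(0.04) = 0.1858
  −(0.68)·log₂(0.68) = 0.3783
  −(0.25)·log₂(0.25) = 0.5000
Sum: 0.1518 + 0.1858 + 0.3783 + 0.5000 = 1.216 bits.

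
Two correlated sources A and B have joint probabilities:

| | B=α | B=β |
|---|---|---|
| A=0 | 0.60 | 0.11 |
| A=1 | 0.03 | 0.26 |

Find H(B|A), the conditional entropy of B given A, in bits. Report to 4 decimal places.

0.5808 bits

Chain rule: H(B|A) = H(A,B) − H(A).
Marginals: p(A) = (0.7100, 0.2900), p(B) = (0.6300, 0.3700).
H(A,B) = 1.4495 bits; H(A) = 0.8687 bits.
H(B|A) = 1.4495 − 0.8687 = 0.5808 bits.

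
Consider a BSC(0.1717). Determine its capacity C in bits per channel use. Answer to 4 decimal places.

0.3384 bits

Binary symmetric channel: C = 1 − h₂(ε) where h₂ is the binary entropy function.
h₂(0.1717) = −0.1717·log₂0.1717 − 0.8283·log₂0.8283 = 0.6616.
C = 1 − 0.6616 = 0.3384 bits per channel use.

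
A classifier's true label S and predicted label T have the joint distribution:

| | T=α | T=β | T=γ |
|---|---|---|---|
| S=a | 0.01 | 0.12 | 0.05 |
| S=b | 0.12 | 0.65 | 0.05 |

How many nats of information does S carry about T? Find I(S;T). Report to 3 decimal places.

Marginals: p(S) = (0.1800, 0.8200), p(T) = (0.1300, 0.7700, 0.1000).
I(S;T) = H(S) + H(T) − H(S,T).
H(S) = 0.4714, H(T) = 0.6967, H(S,T) = 1.1345.
I(S;T) = 0.4714 + 0.6967 − 1.1345 = 0.034 nats.

0.034 nats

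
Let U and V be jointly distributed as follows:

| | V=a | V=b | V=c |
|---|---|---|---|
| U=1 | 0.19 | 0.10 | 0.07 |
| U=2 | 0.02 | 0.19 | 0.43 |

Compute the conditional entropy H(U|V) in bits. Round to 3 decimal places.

0.657 bits

Marginals: p(U) = (0.3600, 0.6400), p(V) = (0.2100, 0.2900, 0.5000).
H(U|V) = Σ p(V) · H(U|V=·).
  V=a: p=0.2100, H(U|V=a) = 0.4537
  V=b: p=0.2900, H(U|V=b) = 0.9294
  V=c: p=0.5000, H(U|V=c) = 0.5842
Weighted sum = 0.657 bits.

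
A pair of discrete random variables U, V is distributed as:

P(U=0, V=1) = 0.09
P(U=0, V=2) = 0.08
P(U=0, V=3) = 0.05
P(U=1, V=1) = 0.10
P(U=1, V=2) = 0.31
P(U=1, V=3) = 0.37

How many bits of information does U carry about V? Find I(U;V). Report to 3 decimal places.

0.064 bits

Marginals: p(U) = (0.2200, 0.7800), p(V) = (0.1900, 0.3900, 0.4200).
I(U;V) = H(U) + H(V) − H(U,V).
H(U) = 0.7602, H(V) = 1.5107, H(U,V) = 2.2070.
I(U;V) = 0.7602 + 1.5107 − 2.2070 = 0.064 bits.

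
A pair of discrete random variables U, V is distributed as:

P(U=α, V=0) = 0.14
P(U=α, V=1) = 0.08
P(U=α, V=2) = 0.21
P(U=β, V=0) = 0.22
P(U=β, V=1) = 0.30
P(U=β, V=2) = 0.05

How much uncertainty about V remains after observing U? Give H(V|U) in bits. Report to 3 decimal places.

Chain rule: H(V|U) = H(U,V) − H(U).
Marginals: p(U) = (0.4300, 0.5700), p(V) = (0.3600, 0.3800, 0.2600).
H(U,V) = 2.3792 bits; H(U) = 0.9858 bits.
H(V|U) = 2.3792 − 0.9858 = 1.393 bits.

1.393 bits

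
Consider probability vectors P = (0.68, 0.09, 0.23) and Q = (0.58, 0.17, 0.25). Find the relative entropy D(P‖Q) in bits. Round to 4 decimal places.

D(P‖Q) = Σ p·log₂(p/q).
  0.68·log₂(0.68/0.58) = 0.15605
  0.09·log₂(0.09/0.17) = -0.08258
  0.23·log₂(0.23/0.25) = -0.02767
D(P‖Q) = 0.0458 bits.

0.0458 bits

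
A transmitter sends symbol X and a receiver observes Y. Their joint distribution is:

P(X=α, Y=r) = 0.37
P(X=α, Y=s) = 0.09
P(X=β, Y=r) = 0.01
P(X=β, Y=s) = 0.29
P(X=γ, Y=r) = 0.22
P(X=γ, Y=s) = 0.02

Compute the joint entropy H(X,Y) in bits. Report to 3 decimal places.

H(X,Y) = −Σ p(x,y)·log₂ p(x,y) over all 6 cells.
  cell (α,r): −0.37·log₂0.37 = 0.5307
  cell (α,s): −0.09·log₂0.09 = 0.3127
  cell (β,r): −0.01·log₂0.01 = 0.0664
  cell (β,s): −0.29·log₂0.29 = 0.5179
  cell (γ,r): −0.22·log₂0.22 = 0.4806
  cell (γ,s): −0.02·log₂0.02 = 0.1129
Sum = 2.021 bits.

2.021 bits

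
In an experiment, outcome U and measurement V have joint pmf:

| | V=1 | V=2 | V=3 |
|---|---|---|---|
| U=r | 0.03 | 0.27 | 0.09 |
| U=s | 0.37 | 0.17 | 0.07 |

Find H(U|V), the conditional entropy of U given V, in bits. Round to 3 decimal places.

0.735 bits

Marginals: p(U) = (0.3900, 0.6100), p(V) = (0.4000, 0.4400, 0.1600).
H(U|V) = Σ p(V) · H(U|V=·).
  V=1: p=0.4000, H(U|V=1) = 0.3843
  V=2: p=0.4400, H(U|V=2) = 0.9624
  V=3: p=0.1600, H(U|V=3) = 0.9887
Weighted sum = 0.735 bits.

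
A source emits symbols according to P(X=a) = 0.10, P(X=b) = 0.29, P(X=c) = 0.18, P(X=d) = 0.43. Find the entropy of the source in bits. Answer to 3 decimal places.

H(X) = −Σ p·log₂ p.
  −(0.10)·log₂(0.10) = 0.3322
  −(0.29)·log₂(0.29) = 0.5179
  −(0.18)·log₂(0.18) = 0.4453
  −(0.43)·log₂(0.43) = 0.5236
Sum: 0.3322 + 0.5179 + 0.4453 + 0.5236 = 1.819 bits.

1.819 bits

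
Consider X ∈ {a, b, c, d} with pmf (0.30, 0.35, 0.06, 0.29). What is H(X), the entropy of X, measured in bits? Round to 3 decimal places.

H(X) = −Σ p·log₂ p.
  −(0.30)·log₂(0.30) = 0.5211
  −(0.35)·log₂(0.35) = 0.5301
  −(0.06)·log₂(0.06) = 0.2435
  −(0.29)·log₂(0.29) = 0.5179
Sum: 0.5211 + 0.5301 + 0.2435 + 0.5179 = 1.813 bits.

1.813 bits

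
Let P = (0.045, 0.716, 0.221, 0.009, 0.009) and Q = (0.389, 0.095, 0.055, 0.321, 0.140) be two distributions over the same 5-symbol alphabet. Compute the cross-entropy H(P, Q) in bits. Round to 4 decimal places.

H(P,Q) = −Σ p·log₂ q.
  −0.045·log₂(0.389) = 0.06130
  −0.716·log₂(0.095) = 2.43148
  −0.221·log₂(0.055) = 0.92476
  −0.009·log₂(0.321) = 0.01475
  −0.009·log₂(0.140) = 0.02553
H(P,Q) = 3.4578 bits.

3.4578 bits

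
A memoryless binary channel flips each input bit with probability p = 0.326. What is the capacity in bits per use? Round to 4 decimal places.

Binary symmetric channel: C = 1 − h₂(ε) where h₂ is the binary entropy function.
h₂(0.326) = −0.326·log₂0.326 − 0.674·log₂0.674 = 0.9108.
C = 1 − 0.9108 = 0.0892 bits per channel use.

0.0892 bits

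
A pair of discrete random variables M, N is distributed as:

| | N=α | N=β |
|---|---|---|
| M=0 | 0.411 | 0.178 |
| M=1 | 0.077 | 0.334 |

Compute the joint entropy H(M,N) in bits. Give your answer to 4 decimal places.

1.7837 bits

H(M,N) = −Σ p(x,y)·log₂ p(x,y) over all 4 cells.
  cell (0,α): −0.411·log₂0.411 = 0.52723
  cell (0,β): −0.178·log₂0.178 = 0.44323
  cell (1,α): −0.077·log₂0.077 = 0.28482
  cell (1,β): −0.334·log₂0.334 = 0.52841
Sum = 1.7837 bits.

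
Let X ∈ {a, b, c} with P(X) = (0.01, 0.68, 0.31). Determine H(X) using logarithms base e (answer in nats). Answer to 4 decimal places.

0.6714 nats

H(X) = −Σ p·ln p.
  −(0.01)·ln(0.01) = 0.04605
  −(0.68)·ln(0.68) = 0.26225
  −(0.31)·ln(0.31) = 0.36307
Sum: 0.04605 + 0.26225 + 0.36307 = 0.6714 nats.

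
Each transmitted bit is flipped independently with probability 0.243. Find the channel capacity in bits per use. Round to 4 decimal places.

Binary symmetric channel: C = 1 − h₂(ε) where h₂ is the binary entropy function.
h₂(0.243) = −0.243·log₂0.243 − 0.757·log₂0.757 = 0.8000.
C = 1 − 0.8000 = 0.2000 bits per channel use.

0.2000 bits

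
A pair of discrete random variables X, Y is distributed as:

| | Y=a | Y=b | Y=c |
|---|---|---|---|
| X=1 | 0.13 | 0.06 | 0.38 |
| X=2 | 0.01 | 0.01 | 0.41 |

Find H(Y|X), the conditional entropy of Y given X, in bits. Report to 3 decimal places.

0.831 bits

Chain rule: H(Y|X) = H(X,Y) − H(X).
Marginals: p(X) = (0.5700, 0.4300), p(Y) = (0.1400, 0.0700, 0.7900).
H(X,Y) = 1.8169 bits; H(X) = 0.9858 bits.
H(Y|X) = 1.8169 − 0.9858 = 0.831 bits.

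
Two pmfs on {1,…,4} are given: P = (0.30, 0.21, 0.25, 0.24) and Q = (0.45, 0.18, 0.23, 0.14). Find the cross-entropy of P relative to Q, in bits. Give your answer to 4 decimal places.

2.0760 bits

H(P,Q) = −Σ p·log₂ q.
  −0.30·log₂(0.45) = 0.34560
  −0.21·log₂(0.18) = 0.51953
  −0.25·log₂(0.23) = 0.53007
  −0.24·log₂(0.14) = 0.68076
H(P,Q) = 2.0760 bits.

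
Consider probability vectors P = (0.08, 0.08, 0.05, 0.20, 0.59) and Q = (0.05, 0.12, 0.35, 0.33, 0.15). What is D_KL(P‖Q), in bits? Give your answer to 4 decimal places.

D(P‖Q) = Σ p·log₂(p/q).
  0.08·log₂(0.08/0.05) = 0.05425
  0.08·log₂(0.08/0.12) = -0.04680
  0.05·log₂(0.05/0.35) = -0.14037
  0.20·log₂(0.20/0.33) = -0.14449
  0.59·log₂(0.59/0.15) = 1.16569
D(P‖Q) = 0.8883 bits.

0.8883 bits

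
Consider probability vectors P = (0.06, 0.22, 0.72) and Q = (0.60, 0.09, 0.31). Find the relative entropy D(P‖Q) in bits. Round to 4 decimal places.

D(P‖Q) = Σ p·log₂(p/q).
  0.06·log₂(0.06/0.60) = -0.19932
  0.22·log₂(0.22/0.09) = 0.28369
  0.72·log₂(0.72/0.31) = 0.87532
D(P‖Q) = 0.9597 bits.

0.9597 bits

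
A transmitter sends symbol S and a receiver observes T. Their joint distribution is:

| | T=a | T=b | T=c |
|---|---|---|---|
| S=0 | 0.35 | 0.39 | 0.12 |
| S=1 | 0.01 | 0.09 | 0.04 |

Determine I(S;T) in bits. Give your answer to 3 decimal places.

Marginals: p(S) = (0.8600, 0.1400), p(T) = (0.3600, 0.4800, 0.1600).
I(S;T) = H(S) + H(T) − H(S,T).
H(S) = 0.5842, H(T) = 1.4619, H(S,T) = 1.9918.
I(S;T) = 0.5842 + 1.4619 − 1.9918 = 0.054 bits.

0.054 bits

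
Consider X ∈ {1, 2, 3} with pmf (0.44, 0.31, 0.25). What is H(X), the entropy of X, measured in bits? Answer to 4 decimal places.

1.5449 bits

H(X) = −Σ p·log₂ p.
  −(0.44)·log₂(0.44) = 0.52115
  −(0.31)·log₂(0.31) = 0.52379
  −(0.25)·log₂(0.25) = 0.50000
Sum: 0.52115 + 0.52379 + 0.50000 = 1.5449 bits.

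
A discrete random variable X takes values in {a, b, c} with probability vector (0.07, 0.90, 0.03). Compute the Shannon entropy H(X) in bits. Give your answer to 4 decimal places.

H(X) = −Σ p·log₂ p.
  −(0.07)·log₂(0.07) = 0.26856
  −(0.90)·log₂(0.90) = 0.13680
  −(0.03)·log₂(0.03) = 0.15177
Sum: 0.26856 + 0.13680 + 0.15177 = 0.5571 bits.

0.5571 bits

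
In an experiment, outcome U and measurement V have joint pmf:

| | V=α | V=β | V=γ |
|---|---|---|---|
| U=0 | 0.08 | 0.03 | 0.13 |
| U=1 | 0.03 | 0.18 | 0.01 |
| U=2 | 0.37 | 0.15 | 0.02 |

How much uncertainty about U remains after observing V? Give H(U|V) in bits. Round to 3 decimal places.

Marginals: p(U) = (0.2400, 0.2200, 0.5400), p(V) = (0.4800, 0.3600, 0.1600).
H(U|V) = Σ p(V) · H(U|V=·).
  V=α: p=0.4800, H(U|V=α) = 0.9703
  V=β: p=0.3600, H(U|V=β) = 1.3250
  V=γ: p=0.1600, H(U|V=γ) = 0.8684
Weighted sum = 1.082 bits.

1.082 bits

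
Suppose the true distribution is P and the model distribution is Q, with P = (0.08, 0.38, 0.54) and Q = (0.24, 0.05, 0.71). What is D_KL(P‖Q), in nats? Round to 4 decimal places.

D(P‖Q) = Σ p·ln(p/q).
  0.08·ln(0.08/0.24) = -0.08789
  0.38·ln(0.38/0.05) = 0.77070
  0.54·ln(0.54/0.71) = -0.14780
D(P‖Q) = 0.5350 nats.

0.5350 nats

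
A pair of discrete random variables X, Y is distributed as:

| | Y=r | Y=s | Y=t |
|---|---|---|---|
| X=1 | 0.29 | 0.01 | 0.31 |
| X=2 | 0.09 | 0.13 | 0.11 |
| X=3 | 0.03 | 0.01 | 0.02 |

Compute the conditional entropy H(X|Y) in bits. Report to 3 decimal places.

Chain rule: H(X|Y) = H(X,Y) − H(Y).
Marginals: p(X) = (0.6100, 0.3300, 0.0600), p(Y) = (0.4100, 0.1500, 0.4400).
H(X,Y) = 2.4848 bits; H(Y) = 1.4591 bits.
H(X|Y) = 2.4848 − 1.4591 = 1.026 bits.

1.026 bits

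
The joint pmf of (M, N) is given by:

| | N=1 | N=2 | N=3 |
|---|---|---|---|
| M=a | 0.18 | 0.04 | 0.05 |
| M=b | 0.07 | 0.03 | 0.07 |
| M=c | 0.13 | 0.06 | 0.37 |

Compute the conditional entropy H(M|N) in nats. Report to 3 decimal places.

0.884 nats

Marginals: p(M) = (0.2700, 0.1700, 0.5600), p(N) = (0.3800, 0.1300, 0.4900).
H(M|N) = Σ p(N) · H(M|N=·).
  N=1: p=0.3800, H(M|N=1) = 1.0325
  N=2: p=0.1300, H(M|N=2) = 1.0579
  N=3: p=0.4900, H(M|N=3) = 0.7230
Weighted sum = 0.884 nats.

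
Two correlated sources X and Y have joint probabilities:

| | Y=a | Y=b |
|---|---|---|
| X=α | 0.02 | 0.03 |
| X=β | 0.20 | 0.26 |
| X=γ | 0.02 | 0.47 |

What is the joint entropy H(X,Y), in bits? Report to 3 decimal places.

1.859 bits

H(X,Y) = −Σ p(x,y)·log₂ p(x,y) over all 6 cells.
  cell (α,a): −0.02·log₂0.02 = 0.1129
  cell (α,b): −0.03·log₂0.03 = 0.1518
  cell (β,a): −0.20·log₂0.20 = 0.4644
  cell (β,b): −0.26·log₂0.26 = 0.5053
  cell (γ,a): −0.02·log₂0.02 = 0.1129
  cell (γ,b): −0.47·log₂0.47 = 0.5120
Sum = 1.859 bits.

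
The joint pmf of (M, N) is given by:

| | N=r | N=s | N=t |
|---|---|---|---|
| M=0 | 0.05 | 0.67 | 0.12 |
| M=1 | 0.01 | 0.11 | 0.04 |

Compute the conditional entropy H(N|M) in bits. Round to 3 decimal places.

0.938 bits

Marginals: p(M) = (0.8400, 0.1600), p(N) = (0.0600, 0.7800, 0.1600).
H(N|M) = Σ p(M) · H(N|M=·).
  M=0: p=0.8400, H(N|M=0) = 0.9035
  M=1: p=0.1600, H(N|M=1) = 1.1216
Weighted sum = 0.938 bits.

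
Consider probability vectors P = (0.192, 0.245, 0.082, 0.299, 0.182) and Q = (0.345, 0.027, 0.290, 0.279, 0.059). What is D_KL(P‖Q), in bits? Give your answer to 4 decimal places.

0.7934 bits

D(P‖Q) = Σ p·log₂(p/q).
  0.192·log₂(0.192/0.345) = -0.16233
  0.245·log₂(0.245/0.027) = 0.77953
  0.082·log₂(0.082/0.290) = -0.14943
  0.299·log₂(0.299/0.279) = 0.02986
  0.182·log₂(0.182/0.059) = 0.29578
D(P‖Q) = 0.7934 bits.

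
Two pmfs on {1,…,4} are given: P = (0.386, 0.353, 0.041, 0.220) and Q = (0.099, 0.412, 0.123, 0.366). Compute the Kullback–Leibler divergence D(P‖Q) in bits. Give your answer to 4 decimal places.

D(P‖Q) = Σ p·log₂(p/q).
  0.386·log₂(0.386/0.099) = 0.75776
  0.353·log₂(0.353/0.412) = -0.07871
  0.041·log₂(0.041/0.123) = -0.06498
  0.220·log₂(0.220/0.366) = -0.16155
D(P‖Q) = 0.4525 bits.

0.4525 bits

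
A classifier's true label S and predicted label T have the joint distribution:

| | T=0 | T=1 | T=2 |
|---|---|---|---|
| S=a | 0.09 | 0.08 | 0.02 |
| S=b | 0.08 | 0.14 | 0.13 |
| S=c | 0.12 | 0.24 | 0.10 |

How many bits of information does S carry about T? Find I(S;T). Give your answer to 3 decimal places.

Marginals: p(S) = (0.1900, 0.3500, 0.4600), p(T) = (0.2900, 0.4600, 0.2500).
I(S;T) = Σ p(x,y)·log₂[p(x,y)/(p(x)p(y))].
  (a,0): 0.09·log₂(1.6334) = 0.0637
  (a,1): 0.08·log₂(0.9153) = -0.0102
  (a,2): 0.02·log₂(0.4211) = -0.0250
  (b,0): 0.08·log₂(0.7882) = -0.0275
  (b,1): 0.14·log₂(0.8696) = -0.0282
  (b,2): 0.13·log₂(1.4857) = 0.0743
  (c,0): 0.12·log₂(0.8996) = -0.0183
  (c,1): 0.24·log₂(1.1342) = 0.0436
  (c,2): 0.10·log₂(0.8696) = -0.0202
Sum = 0.052 bits.

0.052 bits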